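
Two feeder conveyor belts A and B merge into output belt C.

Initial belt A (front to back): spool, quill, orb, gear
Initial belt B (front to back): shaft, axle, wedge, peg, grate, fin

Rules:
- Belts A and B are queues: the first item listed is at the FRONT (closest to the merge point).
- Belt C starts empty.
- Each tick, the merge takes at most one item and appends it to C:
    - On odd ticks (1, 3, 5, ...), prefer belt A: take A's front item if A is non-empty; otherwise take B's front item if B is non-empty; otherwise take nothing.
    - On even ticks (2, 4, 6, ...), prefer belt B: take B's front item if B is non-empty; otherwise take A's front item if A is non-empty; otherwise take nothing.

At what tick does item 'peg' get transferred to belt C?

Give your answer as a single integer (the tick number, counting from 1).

Tick 1: prefer A, take spool from A; A=[quill,orb,gear] B=[shaft,axle,wedge,peg,grate,fin] C=[spool]
Tick 2: prefer B, take shaft from B; A=[quill,orb,gear] B=[axle,wedge,peg,grate,fin] C=[spool,shaft]
Tick 3: prefer A, take quill from A; A=[orb,gear] B=[axle,wedge,peg,grate,fin] C=[spool,shaft,quill]
Tick 4: prefer B, take axle from B; A=[orb,gear] B=[wedge,peg,grate,fin] C=[spool,shaft,quill,axle]
Tick 5: prefer A, take orb from A; A=[gear] B=[wedge,peg,grate,fin] C=[spool,shaft,quill,axle,orb]
Tick 6: prefer B, take wedge from B; A=[gear] B=[peg,grate,fin] C=[spool,shaft,quill,axle,orb,wedge]
Tick 7: prefer A, take gear from A; A=[-] B=[peg,grate,fin] C=[spool,shaft,quill,axle,orb,wedge,gear]
Tick 8: prefer B, take peg from B; A=[-] B=[grate,fin] C=[spool,shaft,quill,axle,orb,wedge,gear,peg]

Answer: 8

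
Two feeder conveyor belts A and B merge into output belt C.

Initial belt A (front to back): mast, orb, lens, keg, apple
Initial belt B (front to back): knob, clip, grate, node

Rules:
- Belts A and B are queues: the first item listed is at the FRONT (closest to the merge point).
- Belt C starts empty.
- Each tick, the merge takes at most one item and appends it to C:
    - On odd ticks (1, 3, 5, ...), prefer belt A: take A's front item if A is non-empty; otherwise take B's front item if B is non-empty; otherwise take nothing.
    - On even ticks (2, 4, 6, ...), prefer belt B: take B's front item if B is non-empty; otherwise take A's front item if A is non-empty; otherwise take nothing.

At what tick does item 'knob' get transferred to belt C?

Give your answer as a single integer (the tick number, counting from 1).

Tick 1: prefer A, take mast from A; A=[orb,lens,keg,apple] B=[knob,clip,grate,node] C=[mast]
Tick 2: prefer B, take knob from B; A=[orb,lens,keg,apple] B=[clip,grate,node] C=[mast,knob]

Answer: 2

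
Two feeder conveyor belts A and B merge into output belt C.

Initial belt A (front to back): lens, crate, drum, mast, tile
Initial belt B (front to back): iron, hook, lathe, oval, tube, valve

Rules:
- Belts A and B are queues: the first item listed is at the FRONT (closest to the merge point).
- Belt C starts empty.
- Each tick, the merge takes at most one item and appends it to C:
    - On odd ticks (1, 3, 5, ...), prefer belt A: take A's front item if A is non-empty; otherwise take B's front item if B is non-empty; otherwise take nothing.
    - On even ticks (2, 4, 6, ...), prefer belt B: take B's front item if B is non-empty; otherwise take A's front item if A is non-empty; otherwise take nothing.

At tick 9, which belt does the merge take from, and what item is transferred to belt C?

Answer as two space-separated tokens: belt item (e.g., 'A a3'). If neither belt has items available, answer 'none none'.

Tick 1: prefer A, take lens from A; A=[crate,drum,mast,tile] B=[iron,hook,lathe,oval,tube,valve] C=[lens]
Tick 2: prefer B, take iron from B; A=[crate,drum,mast,tile] B=[hook,lathe,oval,tube,valve] C=[lens,iron]
Tick 3: prefer A, take crate from A; A=[drum,mast,tile] B=[hook,lathe,oval,tube,valve] C=[lens,iron,crate]
Tick 4: prefer B, take hook from B; A=[drum,mast,tile] B=[lathe,oval,tube,valve] C=[lens,iron,crate,hook]
Tick 5: prefer A, take drum from A; A=[mast,tile] B=[lathe,oval,tube,valve] C=[lens,iron,crate,hook,drum]
Tick 6: prefer B, take lathe from B; A=[mast,tile] B=[oval,tube,valve] C=[lens,iron,crate,hook,drum,lathe]
Tick 7: prefer A, take mast from A; A=[tile] B=[oval,tube,valve] C=[lens,iron,crate,hook,drum,lathe,mast]
Tick 8: prefer B, take oval from B; A=[tile] B=[tube,valve] C=[lens,iron,crate,hook,drum,lathe,mast,oval]
Tick 9: prefer A, take tile from A; A=[-] B=[tube,valve] C=[lens,iron,crate,hook,drum,lathe,mast,oval,tile]

Answer: A tile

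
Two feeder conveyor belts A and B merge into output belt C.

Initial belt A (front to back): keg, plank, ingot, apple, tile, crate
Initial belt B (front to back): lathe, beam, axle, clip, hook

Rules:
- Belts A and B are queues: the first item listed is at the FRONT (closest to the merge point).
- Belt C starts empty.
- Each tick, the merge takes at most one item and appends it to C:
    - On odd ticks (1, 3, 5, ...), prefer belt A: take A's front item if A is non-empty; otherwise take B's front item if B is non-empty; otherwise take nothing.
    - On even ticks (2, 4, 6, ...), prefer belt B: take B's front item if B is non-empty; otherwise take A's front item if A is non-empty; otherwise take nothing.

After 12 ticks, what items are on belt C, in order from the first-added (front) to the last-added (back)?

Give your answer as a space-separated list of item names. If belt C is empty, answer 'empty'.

Tick 1: prefer A, take keg from A; A=[plank,ingot,apple,tile,crate] B=[lathe,beam,axle,clip,hook] C=[keg]
Tick 2: prefer B, take lathe from B; A=[plank,ingot,apple,tile,crate] B=[beam,axle,clip,hook] C=[keg,lathe]
Tick 3: prefer A, take plank from A; A=[ingot,apple,tile,crate] B=[beam,axle,clip,hook] C=[keg,lathe,plank]
Tick 4: prefer B, take beam from B; A=[ingot,apple,tile,crate] B=[axle,clip,hook] C=[keg,lathe,plank,beam]
Tick 5: prefer A, take ingot from A; A=[apple,tile,crate] B=[axle,clip,hook] C=[keg,lathe,plank,beam,ingot]
Tick 6: prefer B, take axle from B; A=[apple,tile,crate] B=[clip,hook] C=[keg,lathe,plank,beam,ingot,axle]
Tick 7: prefer A, take apple from A; A=[tile,crate] B=[clip,hook] C=[keg,lathe,plank,beam,ingot,axle,apple]
Tick 8: prefer B, take clip from B; A=[tile,crate] B=[hook] C=[keg,lathe,plank,beam,ingot,axle,apple,clip]
Tick 9: prefer A, take tile from A; A=[crate] B=[hook] C=[keg,lathe,plank,beam,ingot,axle,apple,clip,tile]
Tick 10: prefer B, take hook from B; A=[crate] B=[-] C=[keg,lathe,plank,beam,ingot,axle,apple,clip,tile,hook]
Tick 11: prefer A, take crate from A; A=[-] B=[-] C=[keg,lathe,plank,beam,ingot,axle,apple,clip,tile,hook,crate]
Tick 12: prefer B, both empty, nothing taken; A=[-] B=[-] C=[keg,lathe,plank,beam,ingot,axle,apple,clip,tile,hook,crate]

Answer: keg lathe plank beam ingot axle apple clip tile hook crate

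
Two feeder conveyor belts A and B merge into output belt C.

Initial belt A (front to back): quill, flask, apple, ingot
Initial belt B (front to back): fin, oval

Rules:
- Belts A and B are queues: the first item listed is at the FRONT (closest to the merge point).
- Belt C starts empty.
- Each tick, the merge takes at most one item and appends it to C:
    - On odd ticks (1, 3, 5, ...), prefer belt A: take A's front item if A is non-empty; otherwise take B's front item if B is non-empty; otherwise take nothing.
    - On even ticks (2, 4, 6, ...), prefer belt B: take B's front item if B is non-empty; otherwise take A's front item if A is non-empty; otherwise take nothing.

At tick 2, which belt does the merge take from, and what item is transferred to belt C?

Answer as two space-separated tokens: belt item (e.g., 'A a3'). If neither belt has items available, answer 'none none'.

Answer: B fin

Derivation:
Tick 1: prefer A, take quill from A; A=[flask,apple,ingot] B=[fin,oval] C=[quill]
Tick 2: prefer B, take fin from B; A=[flask,apple,ingot] B=[oval] C=[quill,fin]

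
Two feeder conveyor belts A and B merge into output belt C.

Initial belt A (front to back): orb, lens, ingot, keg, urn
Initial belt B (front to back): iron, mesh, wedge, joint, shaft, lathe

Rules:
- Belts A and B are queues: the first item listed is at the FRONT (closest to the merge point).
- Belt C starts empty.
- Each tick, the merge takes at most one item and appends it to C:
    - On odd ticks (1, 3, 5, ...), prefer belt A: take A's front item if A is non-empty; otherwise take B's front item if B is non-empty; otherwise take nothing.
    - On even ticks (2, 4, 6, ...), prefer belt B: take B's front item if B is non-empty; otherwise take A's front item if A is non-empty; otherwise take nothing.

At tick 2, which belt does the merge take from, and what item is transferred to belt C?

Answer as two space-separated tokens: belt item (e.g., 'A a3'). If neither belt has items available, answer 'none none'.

Tick 1: prefer A, take orb from A; A=[lens,ingot,keg,urn] B=[iron,mesh,wedge,joint,shaft,lathe] C=[orb]
Tick 2: prefer B, take iron from B; A=[lens,ingot,keg,urn] B=[mesh,wedge,joint,shaft,lathe] C=[orb,iron]

Answer: B iron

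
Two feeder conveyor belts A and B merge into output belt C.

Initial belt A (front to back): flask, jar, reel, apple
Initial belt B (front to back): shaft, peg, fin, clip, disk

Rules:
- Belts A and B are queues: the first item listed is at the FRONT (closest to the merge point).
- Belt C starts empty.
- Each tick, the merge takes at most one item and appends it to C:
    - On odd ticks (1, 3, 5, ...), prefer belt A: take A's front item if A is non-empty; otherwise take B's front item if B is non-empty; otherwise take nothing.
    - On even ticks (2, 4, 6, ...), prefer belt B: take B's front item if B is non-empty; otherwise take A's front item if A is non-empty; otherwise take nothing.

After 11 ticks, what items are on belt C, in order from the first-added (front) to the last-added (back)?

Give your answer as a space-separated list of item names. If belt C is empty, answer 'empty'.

Answer: flask shaft jar peg reel fin apple clip disk

Derivation:
Tick 1: prefer A, take flask from A; A=[jar,reel,apple] B=[shaft,peg,fin,clip,disk] C=[flask]
Tick 2: prefer B, take shaft from B; A=[jar,reel,apple] B=[peg,fin,clip,disk] C=[flask,shaft]
Tick 3: prefer A, take jar from A; A=[reel,apple] B=[peg,fin,clip,disk] C=[flask,shaft,jar]
Tick 4: prefer B, take peg from B; A=[reel,apple] B=[fin,clip,disk] C=[flask,shaft,jar,peg]
Tick 5: prefer A, take reel from A; A=[apple] B=[fin,clip,disk] C=[flask,shaft,jar,peg,reel]
Tick 6: prefer B, take fin from B; A=[apple] B=[clip,disk] C=[flask,shaft,jar,peg,reel,fin]
Tick 7: prefer A, take apple from A; A=[-] B=[clip,disk] C=[flask,shaft,jar,peg,reel,fin,apple]
Tick 8: prefer B, take clip from B; A=[-] B=[disk] C=[flask,shaft,jar,peg,reel,fin,apple,clip]
Tick 9: prefer A, take disk from B; A=[-] B=[-] C=[flask,shaft,jar,peg,reel,fin,apple,clip,disk]
Tick 10: prefer B, both empty, nothing taken; A=[-] B=[-] C=[flask,shaft,jar,peg,reel,fin,apple,clip,disk]
Tick 11: prefer A, both empty, nothing taken; A=[-] B=[-] C=[flask,shaft,jar,peg,reel,fin,apple,clip,disk]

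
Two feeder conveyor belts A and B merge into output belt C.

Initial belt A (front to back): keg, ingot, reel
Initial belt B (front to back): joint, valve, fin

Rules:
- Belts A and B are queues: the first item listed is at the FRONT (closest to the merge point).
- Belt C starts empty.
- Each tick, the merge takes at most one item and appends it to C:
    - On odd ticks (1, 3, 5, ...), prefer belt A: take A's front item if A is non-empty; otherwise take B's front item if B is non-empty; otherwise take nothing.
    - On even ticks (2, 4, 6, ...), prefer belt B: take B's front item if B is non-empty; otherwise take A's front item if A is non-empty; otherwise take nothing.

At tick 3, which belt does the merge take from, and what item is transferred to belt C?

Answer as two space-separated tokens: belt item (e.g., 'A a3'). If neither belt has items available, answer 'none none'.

Tick 1: prefer A, take keg from A; A=[ingot,reel] B=[joint,valve,fin] C=[keg]
Tick 2: prefer B, take joint from B; A=[ingot,reel] B=[valve,fin] C=[keg,joint]
Tick 3: prefer A, take ingot from A; A=[reel] B=[valve,fin] C=[keg,joint,ingot]

Answer: A ingot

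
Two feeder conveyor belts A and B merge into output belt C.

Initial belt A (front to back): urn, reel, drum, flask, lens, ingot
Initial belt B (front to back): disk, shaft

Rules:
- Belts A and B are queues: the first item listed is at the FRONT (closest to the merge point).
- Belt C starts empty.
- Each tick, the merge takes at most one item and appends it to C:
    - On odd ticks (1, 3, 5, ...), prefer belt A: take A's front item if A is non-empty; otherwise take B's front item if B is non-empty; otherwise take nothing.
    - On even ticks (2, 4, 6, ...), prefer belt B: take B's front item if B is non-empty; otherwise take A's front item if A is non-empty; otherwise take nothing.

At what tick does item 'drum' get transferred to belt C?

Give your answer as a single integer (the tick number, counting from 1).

Answer: 5

Derivation:
Tick 1: prefer A, take urn from A; A=[reel,drum,flask,lens,ingot] B=[disk,shaft] C=[urn]
Tick 2: prefer B, take disk from B; A=[reel,drum,flask,lens,ingot] B=[shaft] C=[urn,disk]
Tick 3: prefer A, take reel from A; A=[drum,flask,lens,ingot] B=[shaft] C=[urn,disk,reel]
Tick 4: prefer B, take shaft from B; A=[drum,flask,lens,ingot] B=[-] C=[urn,disk,reel,shaft]
Tick 5: prefer A, take drum from A; A=[flask,lens,ingot] B=[-] C=[urn,disk,reel,shaft,drum]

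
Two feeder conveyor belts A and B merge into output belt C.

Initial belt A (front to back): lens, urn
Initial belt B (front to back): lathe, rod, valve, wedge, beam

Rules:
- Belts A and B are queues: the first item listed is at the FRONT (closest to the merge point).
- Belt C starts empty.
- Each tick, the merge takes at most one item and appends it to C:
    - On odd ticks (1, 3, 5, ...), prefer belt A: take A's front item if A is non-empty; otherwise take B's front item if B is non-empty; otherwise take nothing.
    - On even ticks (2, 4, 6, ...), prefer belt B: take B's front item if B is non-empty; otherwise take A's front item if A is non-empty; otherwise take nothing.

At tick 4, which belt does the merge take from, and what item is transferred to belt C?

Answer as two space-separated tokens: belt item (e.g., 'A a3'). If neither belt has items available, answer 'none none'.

Tick 1: prefer A, take lens from A; A=[urn] B=[lathe,rod,valve,wedge,beam] C=[lens]
Tick 2: prefer B, take lathe from B; A=[urn] B=[rod,valve,wedge,beam] C=[lens,lathe]
Tick 3: prefer A, take urn from A; A=[-] B=[rod,valve,wedge,beam] C=[lens,lathe,urn]
Tick 4: prefer B, take rod from B; A=[-] B=[valve,wedge,beam] C=[lens,lathe,urn,rod]

Answer: B rod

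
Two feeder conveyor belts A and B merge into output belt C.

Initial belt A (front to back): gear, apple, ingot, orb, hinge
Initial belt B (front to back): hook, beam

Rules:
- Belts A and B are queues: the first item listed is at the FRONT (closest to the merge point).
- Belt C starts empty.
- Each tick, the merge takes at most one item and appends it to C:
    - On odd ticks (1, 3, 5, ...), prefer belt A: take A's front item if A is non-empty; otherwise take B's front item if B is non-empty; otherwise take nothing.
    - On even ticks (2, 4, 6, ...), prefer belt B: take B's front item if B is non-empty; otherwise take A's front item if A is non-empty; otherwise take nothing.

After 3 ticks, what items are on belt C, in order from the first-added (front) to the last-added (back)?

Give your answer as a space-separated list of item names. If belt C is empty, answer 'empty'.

Tick 1: prefer A, take gear from A; A=[apple,ingot,orb,hinge] B=[hook,beam] C=[gear]
Tick 2: prefer B, take hook from B; A=[apple,ingot,orb,hinge] B=[beam] C=[gear,hook]
Tick 3: prefer A, take apple from A; A=[ingot,orb,hinge] B=[beam] C=[gear,hook,apple]

Answer: gear hook apple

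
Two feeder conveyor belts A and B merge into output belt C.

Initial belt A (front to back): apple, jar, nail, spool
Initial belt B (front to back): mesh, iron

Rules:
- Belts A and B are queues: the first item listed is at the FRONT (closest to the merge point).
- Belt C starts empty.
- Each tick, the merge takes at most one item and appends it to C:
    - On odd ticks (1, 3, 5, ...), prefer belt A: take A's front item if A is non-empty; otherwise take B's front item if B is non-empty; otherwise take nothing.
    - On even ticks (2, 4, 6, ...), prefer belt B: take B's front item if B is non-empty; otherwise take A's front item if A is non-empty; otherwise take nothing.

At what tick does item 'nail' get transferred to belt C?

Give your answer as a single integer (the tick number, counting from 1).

Answer: 5

Derivation:
Tick 1: prefer A, take apple from A; A=[jar,nail,spool] B=[mesh,iron] C=[apple]
Tick 2: prefer B, take mesh from B; A=[jar,nail,spool] B=[iron] C=[apple,mesh]
Tick 3: prefer A, take jar from A; A=[nail,spool] B=[iron] C=[apple,mesh,jar]
Tick 4: prefer B, take iron from B; A=[nail,spool] B=[-] C=[apple,mesh,jar,iron]
Tick 5: prefer A, take nail from A; A=[spool] B=[-] C=[apple,mesh,jar,iron,nail]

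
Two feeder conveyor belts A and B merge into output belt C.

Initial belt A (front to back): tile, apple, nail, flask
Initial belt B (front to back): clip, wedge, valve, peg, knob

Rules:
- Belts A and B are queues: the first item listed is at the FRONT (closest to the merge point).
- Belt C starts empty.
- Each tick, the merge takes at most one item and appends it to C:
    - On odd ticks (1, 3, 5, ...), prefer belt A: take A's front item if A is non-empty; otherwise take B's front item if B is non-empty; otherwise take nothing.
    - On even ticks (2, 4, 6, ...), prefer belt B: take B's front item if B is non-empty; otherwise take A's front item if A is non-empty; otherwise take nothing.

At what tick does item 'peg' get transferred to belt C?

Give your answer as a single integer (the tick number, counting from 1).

Tick 1: prefer A, take tile from A; A=[apple,nail,flask] B=[clip,wedge,valve,peg,knob] C=[tile]
Tick 2: prefer B, take clip from B; A=[apple,nail,flask] B=[wedge,valve,peg,knob] C=[tile,clip]
Tick 3: prefer A, take apple from A; A=[nail,flask] B=[wedge,valve,peg,knob] C=[tile,clip,apple]
Tick 4: prefer B, take wedge from B; A=[nail,flask] B=[valve,peg,knob] C=[tile,clip,apple,wedge]
Tick 5: prefer A, take nail from A; A=[flask] B=[valve,peg,knob] C=[tile,clip,apple,wedge,nail]
Tick 6: prefer B, take valve from B; A=[flask] B=[peg,knob] C=[tile,clip,apple,wedge,nail,valve]
Tick 7: prefer A, take flask from A; A=[-] B=[peg,knob] C=[tile,clip,apple,wedge,nail,valve,flask]
Tick 8: prefer B, take peg from B; A=[-] B=[knob] C=[tile,clip,apple,wedge,nail,valve,flask,peg]

Answer: 8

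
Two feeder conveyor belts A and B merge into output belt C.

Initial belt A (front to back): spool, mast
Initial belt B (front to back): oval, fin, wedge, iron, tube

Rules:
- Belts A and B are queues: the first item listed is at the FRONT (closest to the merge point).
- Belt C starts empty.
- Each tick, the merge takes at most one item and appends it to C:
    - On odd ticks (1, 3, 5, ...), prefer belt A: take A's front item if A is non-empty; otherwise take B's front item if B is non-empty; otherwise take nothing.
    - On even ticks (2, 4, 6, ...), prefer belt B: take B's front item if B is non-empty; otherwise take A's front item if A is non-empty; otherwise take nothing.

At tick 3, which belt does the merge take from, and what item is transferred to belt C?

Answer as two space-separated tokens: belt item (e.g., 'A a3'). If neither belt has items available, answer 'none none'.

Tick 1: prefer A, take spool from A; A=[mast] B=[oval,fin,wedge,iron,tube] C=[spool]
Tick 2: prefer B, take oval from B; A=[mast] B=[fin,wedge,iron,tube] C=[spool,oval]
Tick 3: prefer A, take mast from A; A=[-] B=[fin,wedge,iron,tube] C=[spool,oval,mast]

Answer: A mast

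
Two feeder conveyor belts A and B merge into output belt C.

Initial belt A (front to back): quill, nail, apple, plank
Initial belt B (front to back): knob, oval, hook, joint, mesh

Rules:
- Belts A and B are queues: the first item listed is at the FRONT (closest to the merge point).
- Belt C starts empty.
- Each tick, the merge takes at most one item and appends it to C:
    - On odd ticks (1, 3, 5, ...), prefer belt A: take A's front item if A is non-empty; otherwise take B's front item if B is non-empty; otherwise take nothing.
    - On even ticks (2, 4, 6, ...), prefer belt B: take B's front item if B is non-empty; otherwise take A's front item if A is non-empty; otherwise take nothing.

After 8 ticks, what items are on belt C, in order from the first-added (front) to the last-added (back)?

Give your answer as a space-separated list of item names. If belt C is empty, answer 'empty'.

Tick 1: prefer A, take quill from A; A=[nail,apple,plank] B=[knob,oval,hook,joint,mesh] C=[quill]
Tick 2: prefer B, take knob from B; A=[nail,apple,plank] B=[oval,hook,joint,mesh] C=[quill,knob]
Tick 3: prefer A, take nail from A; A=[apple,plank] B=[oval,hook,joint,mesh] C=[quill,knob,nail]
Tick 4: prefer B, take oval from B; A=[apple,plank] B=[hook,joint,mesh] C=[quill,knob,nail,oval]
Tick 5: prefer A, take apple from A; A=[plank] B=[hook,joint,mesh] C=[quill,knob,nail,oval,apple]
Tick 6: prefer B, take hook from B; A=[plank] B=[joint,mesh] C=[quill,knob,nail,oval,apple,hook]
Tick 7: prefer A, take plank from A; A=[-] B=[joint,mesh] C=[quill,knob,nail,oval,apple,hook,plank]
Tick 8: prefer B, take joint from B; A=[-] B=[mesh] C=[quill,knob,nail,oval,apple,hook,plank,joint]

Answer: quill knob nail oval apple hook plank joint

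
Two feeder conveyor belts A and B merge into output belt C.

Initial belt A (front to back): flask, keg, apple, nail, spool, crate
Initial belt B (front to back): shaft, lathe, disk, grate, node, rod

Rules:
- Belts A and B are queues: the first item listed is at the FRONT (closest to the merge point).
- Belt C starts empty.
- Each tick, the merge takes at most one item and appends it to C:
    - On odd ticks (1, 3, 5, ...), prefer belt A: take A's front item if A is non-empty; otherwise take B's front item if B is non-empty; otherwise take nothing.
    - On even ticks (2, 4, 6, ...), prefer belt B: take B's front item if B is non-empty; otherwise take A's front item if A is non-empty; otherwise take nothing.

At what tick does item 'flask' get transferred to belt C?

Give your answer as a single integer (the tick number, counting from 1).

Tick 1: prefer A, take flask from A; A=[keg,apple,nail,spool,crate] B=[shaft,lathe,disk,grate,node,rod] C=[flask]

Answer: 1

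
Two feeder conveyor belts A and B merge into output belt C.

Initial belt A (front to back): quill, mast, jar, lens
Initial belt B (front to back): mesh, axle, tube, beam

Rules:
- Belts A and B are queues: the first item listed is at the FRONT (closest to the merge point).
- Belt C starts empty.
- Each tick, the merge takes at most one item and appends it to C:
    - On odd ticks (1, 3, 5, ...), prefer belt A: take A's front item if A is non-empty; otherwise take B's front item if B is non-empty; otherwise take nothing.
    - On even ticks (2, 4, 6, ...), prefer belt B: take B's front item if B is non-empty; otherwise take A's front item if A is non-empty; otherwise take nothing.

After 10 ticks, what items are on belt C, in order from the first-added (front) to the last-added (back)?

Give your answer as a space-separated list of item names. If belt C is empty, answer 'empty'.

Answer: quill mesh mast axle jar tube lens beam

Derivation:
Tick 1: prefer A, take quill from A; A=[mast,jar,lens] B=[mesh,axle,tube,beam] C=[quill]
Tick 2: prefer B, take mesh from B; A=[mast,jar,lens] B=[axle,tube,beam] C=[quill,mesh]
Tick 3: prefer A, take mast from A; A=[jar,lens] B=[axle,tube,beam] C=[quill,mesh,mast]
Tick 4: prefer B, take axle from B; A=[jar,lens] B=[tube,beam] C=[quill,mesh,mast,axle]
Tick 5: prefer A, take jar from A; A=[lens] B=[tube,beam] C=[quill,mesh,mast,axle,jar]
Tick 6: prefer B, take tube from B; A=[lens] B=[beam] C=[quill,mesh,mast,axle,jar,tube]
Tick 7: prefer A, take lens from A; A=[-] B=[beam] C=[quill,mesh,mast,axle,jar,tube,lens]
Tick 8: prefer B, take beam from B; A=[-] B=[-] C=[quill,mesh,mast,axle,jar,tube,lens,beam]
Tick 9: prefer A, both empty, nothing taken; A=[-] B=[-] C=[quill,mesh,mast,axle,jar,tube,lens,beam]
Tick 10: prefer B, both empty, nothing taken; A=[-] B=[-] C=[quill,mesh,mast,axle,jar,tube,lens,beam]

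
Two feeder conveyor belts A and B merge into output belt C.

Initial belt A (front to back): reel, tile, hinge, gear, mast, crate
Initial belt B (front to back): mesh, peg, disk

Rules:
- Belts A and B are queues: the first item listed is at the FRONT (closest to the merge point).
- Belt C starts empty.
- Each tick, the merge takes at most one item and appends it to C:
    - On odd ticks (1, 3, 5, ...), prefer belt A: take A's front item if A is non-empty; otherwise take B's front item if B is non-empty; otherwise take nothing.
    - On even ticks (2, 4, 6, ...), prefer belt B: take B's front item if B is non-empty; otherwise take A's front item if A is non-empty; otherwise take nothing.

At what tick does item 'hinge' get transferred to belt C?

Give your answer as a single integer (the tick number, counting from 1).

Tick 1: prefer A, take reel from A; A=[tile,hinge,gear,mast,crate] B=[mesh,peg,disk] C=[reel]
Tick 2: prefer B, take mesh from B; A=[tile,hinge,gear,mast,crate] B=[peg,disk] C=[reel,mesh]
Tick 3: prefer A, take tile from A; A=[hinge,gear,mast,crate] B=[peg,disk] C=[reel,mesh,tile]
Tick 4: prefer B, take peg from B; A=[hinge,gear,mast,crate] B=[disk] C=[reel,mesh,tile,peg]
Tick 5: prefer A, take hinge from A; A=[gear,mast,crate] B=[disk] C=[reel,mesh,tile,peg,hinge]

Answer: 5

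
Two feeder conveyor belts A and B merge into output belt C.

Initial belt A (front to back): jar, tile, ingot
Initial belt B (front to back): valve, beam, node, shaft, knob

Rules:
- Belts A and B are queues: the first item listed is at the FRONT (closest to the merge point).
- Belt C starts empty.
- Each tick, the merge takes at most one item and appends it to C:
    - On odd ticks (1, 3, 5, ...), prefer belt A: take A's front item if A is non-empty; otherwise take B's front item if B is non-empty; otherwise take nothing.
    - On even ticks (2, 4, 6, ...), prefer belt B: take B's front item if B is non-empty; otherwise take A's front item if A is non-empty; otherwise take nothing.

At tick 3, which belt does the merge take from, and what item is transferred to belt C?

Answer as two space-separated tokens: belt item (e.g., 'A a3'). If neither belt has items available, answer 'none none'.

Answer: A tile

Derivation:
Tick 1: prefer A, take jar from A; A=[tile,ingot] B=[valve,beam,node,shaft,knob] C=[jar]
Tick 2: prefer B, take valve from B; A=[tile,ingot] B=[beam,node,shaft,knob] C=[jar,valve]
Tick 3: prefer A, take tile from A; A=[ingot] B=[beam,node,shaft,knob] C=[jar,valve,tile]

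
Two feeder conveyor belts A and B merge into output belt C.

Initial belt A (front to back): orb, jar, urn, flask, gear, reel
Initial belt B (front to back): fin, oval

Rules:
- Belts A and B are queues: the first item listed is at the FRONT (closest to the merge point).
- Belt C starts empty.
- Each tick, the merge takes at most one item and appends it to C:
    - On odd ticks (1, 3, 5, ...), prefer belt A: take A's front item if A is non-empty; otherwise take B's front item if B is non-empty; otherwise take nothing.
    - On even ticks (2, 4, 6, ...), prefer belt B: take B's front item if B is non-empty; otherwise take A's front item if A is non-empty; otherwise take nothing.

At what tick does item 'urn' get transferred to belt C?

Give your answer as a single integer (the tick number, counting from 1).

Answer: 5

Derivation:
Tick 1: prefer A, take orb from A; A=[jar,urn,flask,gear,reel] B=[fin,oval] C=[orb]
Tick 2: prefer B, take fin from B; A=[jar,urn,flask,gear,reel] B=[oval] C=[orb,fin]
Tick 3: prefer A, take jar from A; A=[urn,flask,gear,reel] B=[oval] C=[orb,fin,jar]
Tick 4: prefer B, take oval from B; A=[urn,flask,gear,reel] B=[-] C=[orb,fin,jar,oval]
Tick 5: prefer A, take urn from A; A=[flask,gear,reel] B=[-] C=[orb,fin,jar,oval,urn]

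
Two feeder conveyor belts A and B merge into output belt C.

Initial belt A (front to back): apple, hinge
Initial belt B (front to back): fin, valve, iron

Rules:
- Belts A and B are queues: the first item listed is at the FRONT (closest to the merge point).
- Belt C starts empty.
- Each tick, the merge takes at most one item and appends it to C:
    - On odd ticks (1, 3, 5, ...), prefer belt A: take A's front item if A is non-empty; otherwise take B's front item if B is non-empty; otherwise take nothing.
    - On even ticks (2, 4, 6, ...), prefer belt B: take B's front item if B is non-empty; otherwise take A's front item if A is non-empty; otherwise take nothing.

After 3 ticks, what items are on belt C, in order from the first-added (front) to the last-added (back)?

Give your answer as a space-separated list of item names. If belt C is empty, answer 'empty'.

Tick 1: prefer A, take apple from A; A=[hinge] B=[fin,valve,iron] C=[apple]
Tick 2: prefer B, take fin from B; A=[hinge] B=[valve,iron] C=[apple,fin]
Tick 3: prefer A, take hinge from A; A=[-] B=[valve,iron] C=[apple,fin,hinge]

Answer: apple fin hinge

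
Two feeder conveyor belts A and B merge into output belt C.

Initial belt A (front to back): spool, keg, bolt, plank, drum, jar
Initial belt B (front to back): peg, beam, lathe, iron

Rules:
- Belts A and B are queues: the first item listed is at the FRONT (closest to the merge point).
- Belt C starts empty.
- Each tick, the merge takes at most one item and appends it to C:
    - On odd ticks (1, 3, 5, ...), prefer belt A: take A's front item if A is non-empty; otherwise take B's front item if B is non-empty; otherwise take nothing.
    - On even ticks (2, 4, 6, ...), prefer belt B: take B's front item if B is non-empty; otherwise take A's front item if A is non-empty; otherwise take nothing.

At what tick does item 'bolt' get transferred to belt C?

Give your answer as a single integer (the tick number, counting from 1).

Tick 1: prefer A, take spool from A; A=[keg,bolt,plank,drum,jar] B=[peg,beam,lathe,iron] C=[spool]
Tick 2: prefer B, take peg from B; A=[keg,bolt,plank,drum,jar] B=[beam,lathe,iron] C=[spool,peg]
Tick 3: prefer A, take keg from A; A=[bolt,plank,drum,jar] B=[beam,lathe,iron] C=[spool,peg,keg]
Tick 4: prefer B, take beam from B; A=[bolt,plank,drum,jar] B=[lathe,iron] C=[spool,peg,keg,beam]
Tick 5: prefer A, take bolt from A; A=[plank,drum,jar] B=[lathe,iron] C=[spool,peg,keg,beam,bolt]

Answer: 5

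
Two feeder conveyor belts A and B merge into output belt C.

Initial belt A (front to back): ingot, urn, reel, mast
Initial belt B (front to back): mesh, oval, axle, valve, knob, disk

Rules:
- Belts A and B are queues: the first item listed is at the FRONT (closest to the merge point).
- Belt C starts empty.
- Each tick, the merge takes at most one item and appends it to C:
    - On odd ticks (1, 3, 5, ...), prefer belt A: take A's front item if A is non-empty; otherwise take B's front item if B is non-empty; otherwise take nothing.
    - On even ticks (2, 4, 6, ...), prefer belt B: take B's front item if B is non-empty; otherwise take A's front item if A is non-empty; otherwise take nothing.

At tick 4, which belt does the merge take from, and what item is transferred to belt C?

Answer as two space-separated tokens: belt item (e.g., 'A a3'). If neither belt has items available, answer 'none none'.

Tick 1: prefer A, take ingot from A; A=[urn,reel,mast] B=[mesh,oval,axle,valve,knob,disk] C=[ingot]
Tick 2: prefer B, take mesh from B; A=[urn,reel,mast] B=[oval,axle,valve,knob,disk] C=[ingot,mesh]
Tick 3: prefer A, take urn from A; A=[reel,mast] B=[oval,axle,valve,knob,disk] C=[ingot,mesh,urn]
Tick 4: prefer B, take oval from B; A=[reel,mast] B=[axle,valve,knob,disk] C=[ingot,mesh,urn,oval]

Answer: B oval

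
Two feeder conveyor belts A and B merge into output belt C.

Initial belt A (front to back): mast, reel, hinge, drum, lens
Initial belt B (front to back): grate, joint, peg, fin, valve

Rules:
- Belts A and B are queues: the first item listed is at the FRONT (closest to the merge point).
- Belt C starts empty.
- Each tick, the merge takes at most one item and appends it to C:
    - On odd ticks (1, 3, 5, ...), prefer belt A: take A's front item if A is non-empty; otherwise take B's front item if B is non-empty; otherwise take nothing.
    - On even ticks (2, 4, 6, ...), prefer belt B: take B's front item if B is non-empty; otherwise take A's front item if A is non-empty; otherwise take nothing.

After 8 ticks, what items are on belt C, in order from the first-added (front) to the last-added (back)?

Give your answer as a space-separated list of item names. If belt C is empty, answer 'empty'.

Tick 1: prefer A, take mast from A; A=[reel,hinge,drum,lens] B=[grate,joint,peg,fin,valve] C=[mast]
Tick 2: prefer B, take grate from B; A=[reel,hinge,drum,lens] B=[joint,peg,fin,valve] C=[mast,grate]
Tick 3: prefer A, take reel from A; A=[hinge,drum,lens] B=[joint,peg,fin,valve] C=[mast,grate,reel]
Tick 4: prefer B, take joint from B; A=[hinge,drum,lens] B=[peg,fin,valve] C=[mast,grate,reel,joint]
Tick 5: prefer A, take hinge from A; A=[drum,lens] B=[peg,fin,valve] C=[mast,grate,reel,joint,hinge]
Tick 6: prefer B, take peg from B; A=[drum,lens] B=[fin,valve] C=[mast,grate,reel,joint,hinge,peg]
Tick 7: prefer A, take drum from A; A=[lens] B=[fin,valve] C=[mast,grate,reel,joint,hinge,peg,drum]
Tick 8: prefer B, take fin from B; A=[lens] B=[valve] C=[mast,grate,reel,joint,hinge,peg,drum,fin]

Answer: mast grate reel joint hinge peg drum fin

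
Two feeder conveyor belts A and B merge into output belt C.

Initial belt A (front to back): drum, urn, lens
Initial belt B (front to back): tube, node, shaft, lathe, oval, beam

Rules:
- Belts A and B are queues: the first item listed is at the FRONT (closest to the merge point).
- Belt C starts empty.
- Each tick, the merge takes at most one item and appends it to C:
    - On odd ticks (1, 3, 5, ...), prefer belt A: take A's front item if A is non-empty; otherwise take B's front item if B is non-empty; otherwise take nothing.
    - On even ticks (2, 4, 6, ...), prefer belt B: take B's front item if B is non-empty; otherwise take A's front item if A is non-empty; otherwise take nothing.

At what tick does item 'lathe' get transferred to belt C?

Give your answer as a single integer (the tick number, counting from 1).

Answer: 7

Derivation:
Tick 1: prefer A, take drum from A; A=[urn,lens] B=[tube,node,shaft,lathe,oval,beam] C=[drum]
Tick 2: prefer B, take tube from B; A=[urn,lens] B=[node,shaft,lathe,oval,beam] C=[drum,tube]
Tick 3: prefer A, take urn from A; A=[lens] B=[node,shaft,lathe,oval,beam] C=[drum,tube,urn]
Tick 4: prefer B, take node from B; A=[lens] B=[shaft,lathe,oval,beam] C=[drum,tube,urn,node]
Tick 5: prefer A, take lens from A; A=[-] B=[shaft,lathe,oval,beam] C=[drum,tube,urn,node,lens]
Tick 6: prefer B, take shaft from B; A=[-] B=[lathe,oval,beam] C=[drum,tube,urn,node,lens,shaft]
Tick 7: prefer A, take lathe from B; A=[-] B=[oval,beam] C=[drum,tube,urn,node,lens,shaft,lathe]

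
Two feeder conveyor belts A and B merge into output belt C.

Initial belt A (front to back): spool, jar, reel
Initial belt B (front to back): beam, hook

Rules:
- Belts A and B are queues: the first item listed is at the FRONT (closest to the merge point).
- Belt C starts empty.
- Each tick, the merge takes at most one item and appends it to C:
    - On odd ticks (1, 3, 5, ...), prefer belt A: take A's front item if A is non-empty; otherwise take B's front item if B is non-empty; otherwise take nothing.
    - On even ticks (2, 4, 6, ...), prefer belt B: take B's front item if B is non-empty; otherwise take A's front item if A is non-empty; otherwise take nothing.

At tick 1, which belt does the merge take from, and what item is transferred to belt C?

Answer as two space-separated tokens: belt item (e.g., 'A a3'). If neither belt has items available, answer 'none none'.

Tick 1: prefer A, take spool from A; A=[jar,reel] B=[beam,hook] C=[spool]

Answer: A spool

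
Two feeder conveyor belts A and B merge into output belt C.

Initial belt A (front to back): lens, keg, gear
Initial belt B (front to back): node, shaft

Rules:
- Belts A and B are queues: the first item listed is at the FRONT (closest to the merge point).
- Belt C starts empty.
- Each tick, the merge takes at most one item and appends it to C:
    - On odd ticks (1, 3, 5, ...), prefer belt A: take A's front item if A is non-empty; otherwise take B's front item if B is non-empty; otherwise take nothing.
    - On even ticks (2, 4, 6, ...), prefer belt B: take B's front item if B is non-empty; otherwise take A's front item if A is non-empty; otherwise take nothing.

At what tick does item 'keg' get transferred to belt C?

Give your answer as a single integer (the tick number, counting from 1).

Tick 1: prefer A, take lens from A; A=[keg,gear] B=[node,shaft] C=[lens]
Tick 2: prefer B, take node from B; A=[keg,gear] B=[shaft] C=[lens,node]
Tick 3: prefer A, take keg from A; A=[gear] B=[shaft] C=[lens,node,keg]

Answer: 3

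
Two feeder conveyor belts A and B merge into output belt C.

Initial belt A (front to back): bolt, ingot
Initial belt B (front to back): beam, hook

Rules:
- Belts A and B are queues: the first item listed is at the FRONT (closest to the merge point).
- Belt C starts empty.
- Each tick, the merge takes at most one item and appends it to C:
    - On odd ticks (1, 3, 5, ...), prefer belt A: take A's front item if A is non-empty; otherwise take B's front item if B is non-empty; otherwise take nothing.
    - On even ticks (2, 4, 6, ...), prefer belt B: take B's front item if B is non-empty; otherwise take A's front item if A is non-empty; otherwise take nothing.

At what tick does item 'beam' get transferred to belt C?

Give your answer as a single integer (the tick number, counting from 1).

Tick 1: prefer A, take bolt from A; A=[ingot] B=[beam,hook] C=[bolt]
Tick 2: prefer B, take beam from B; A=[ingot] B=[hook] C=[bolt,beam]

Answer: 2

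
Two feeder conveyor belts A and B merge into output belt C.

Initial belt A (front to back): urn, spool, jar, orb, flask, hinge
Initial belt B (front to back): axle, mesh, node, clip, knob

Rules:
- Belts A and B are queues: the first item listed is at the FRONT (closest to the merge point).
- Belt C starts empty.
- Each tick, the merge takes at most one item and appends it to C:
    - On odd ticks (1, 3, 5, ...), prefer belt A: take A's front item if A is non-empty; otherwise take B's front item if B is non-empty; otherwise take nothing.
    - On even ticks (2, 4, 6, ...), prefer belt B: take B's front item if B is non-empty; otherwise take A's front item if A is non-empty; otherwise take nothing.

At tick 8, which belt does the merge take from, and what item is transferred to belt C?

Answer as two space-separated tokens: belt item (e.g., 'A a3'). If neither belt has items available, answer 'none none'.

Answer: B clip

Derivation:
Tick 1: prefer A, take urn from A; A=[spool,jar,orb,flask,hinge] B=[axle,mesh,node,clip,knob] C=[urn]
Tick 2: prefer B, take axle from B; A=[spool,jar,orb,flask,hinge] B=[mesh,node,clip,knob] C=[urn,axle]
Tick 3: prefer A, take spool from A; A=[jar,orb,flask,hinge] B=[mesh,node,clip,knob] C=[urn,axle,spool]
Tick 4: prefer B, take mesh from B; A=[jar,orb,flask,hinge] B=[node,clip,knob] C=[urn,axle,spool,mesh]
Tick 5: prefer A, take jar from A; A=[orb,flask,hinge] B=[node,clip,knob] C=[urn,axle,spool,mesh,jar]
Tick 6: prefer B, take node from B; A=[orb,flask,hinge] B=[clip,knob] C=[urn,axle,spool,mesh,jar,node]
Tick 7: prefer A, take orb from A; A=[flask,hinge] B=[clip,knob] C=[urn,axle,spool,mesh,jar,node,orb]
Tick 8: prefer B, take clip from B; A=[flask,hinge] B=[knob] C=[urn,axle,spool,mesh,jar,node,orb,clip]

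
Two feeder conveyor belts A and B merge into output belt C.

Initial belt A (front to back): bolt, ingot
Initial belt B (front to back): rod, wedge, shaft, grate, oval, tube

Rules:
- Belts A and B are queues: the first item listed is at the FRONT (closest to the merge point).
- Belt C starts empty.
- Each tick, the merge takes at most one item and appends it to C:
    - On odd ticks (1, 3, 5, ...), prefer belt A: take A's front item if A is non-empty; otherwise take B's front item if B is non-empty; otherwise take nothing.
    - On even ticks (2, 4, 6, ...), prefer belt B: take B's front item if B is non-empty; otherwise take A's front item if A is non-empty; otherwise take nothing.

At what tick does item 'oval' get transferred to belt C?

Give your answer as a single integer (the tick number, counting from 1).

Answer: 7

Derivation:
Tick 1: prefer A, take bolt from A; A=[ingot] B=[rod,wedge,shaft,grate,oval,tube] C=[bolt]
Tick 2: prefer B, take rod from B; A=[ingot] B=[wedge,shaft,grate,oval,tube] C=[bolt,rod]
Tick 3: prefer A, take ingot from A; A=[-] B=[wedge,shaft,grate,oval,tube] C=[bolt,rod,ingot]
Tick 4: prefer B, take wedge from B; A=[-] B=[shaft,grate,oval,tube] C=[bolt,rod,ingot,wedge]
Tick 5: prefer A, take shaft from B; A=[-] B=[grate,oval,tube] C=[bolt,rod,ingot,wedge,shaft]
Tick 6: prefer B, take grate from B; A=[-] B=[oval,tube] C=[bolt,rod,ingot,wedge,shaft,grate]
Tick 7: prefer A, take oval from B; A=[-] B=[tube] C=[bolt,rod,ingot,wedge,shaft,grate,oval]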